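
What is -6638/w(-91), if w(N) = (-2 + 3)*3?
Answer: -6638/3 ≈ -2212.7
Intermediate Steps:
w(N) = 3 (w(N) = 1*3 = 3)
-6638/w(-91) = -6638/3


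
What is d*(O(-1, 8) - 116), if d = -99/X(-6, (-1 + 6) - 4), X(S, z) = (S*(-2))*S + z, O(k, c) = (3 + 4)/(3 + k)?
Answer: -22275/142 ≈ -156.87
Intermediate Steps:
O(k, c) = 7/(3 + k)
X(S, z) = z - 2*S² (X(S, z) = (-2*S)*S + z = -2*S² + z = z - 2*S²)
d = 99/71 (d = -99/(((-1 + 6) - 4) - 2*(-6)²) = -99/((5 - 4) - 2*36) = -99/(1 - 72) = -99/(-71) = -99*(-1/71) = 99/71 ≈ 1.3944)
d*(O(-1, 8) - 116) = 99*(7/(3 - 1) - 116)/71 = 99*(7/2 - 116)/71 = (99/71)*(-225/2) = -22275/142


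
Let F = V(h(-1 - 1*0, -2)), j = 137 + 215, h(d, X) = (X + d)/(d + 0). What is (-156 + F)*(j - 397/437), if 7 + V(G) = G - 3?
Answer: -25008601/437 ≈ -57228.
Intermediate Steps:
h(d, X) = (X + d)/d
j = 352
V(G) = -10 + G (V(G) = -7 + (G - 3) = -7 + (-3 + G) = -10 + G)
F = -7 (F = -10 + (-2 + (-1 - 1*0))/(-1 - 1*0) = -10 + (-2 + (-1 + 0))/(-1 + 0) = -10 + (-2 - 1)/(-1) = -10 - 1*(-3) = -10 + 3 = -7)
(-156 + F)*(j - 397/437) = (-156 - 7)*(352 - 397/437) = -163*(352 - 397*1/437) = -163*(352 - 397/437) = -163*153427/437 = -25008601/437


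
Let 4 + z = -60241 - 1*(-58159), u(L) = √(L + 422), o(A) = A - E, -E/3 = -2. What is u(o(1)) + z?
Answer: -2086 + √417 ≈ -2065.6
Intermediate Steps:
E = 6 (E = -3*(-2) = 6)
o(A) = -6 + A (o(A) = A - 1*6 = A - 6 = -6 + A)
u(L) = √(422 + L)
z = -2086 (z = -4 + (-60241 - 1*(-58159)) = -4 + (-60241 + 58159) = -4 - 2082 = -2086)
u(o(1)) + z = √(422 + (-6 + 1)) - 2086 = √(422 - 5) - 2086 = √417 - 2086 = -2086 + √417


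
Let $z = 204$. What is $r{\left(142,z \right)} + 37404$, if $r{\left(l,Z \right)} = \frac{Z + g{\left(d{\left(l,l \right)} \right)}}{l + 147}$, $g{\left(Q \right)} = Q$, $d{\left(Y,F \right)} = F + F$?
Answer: $\frac{10810244}{289} \approx 37406.0$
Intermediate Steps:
$d{\left(Y,F \right)} = 2 F$
$r{\left(l,Z \right)} = \frac{Z + 2 l}{147 + l}$ ($r{\left(l,Z \right)} = \frac{Z + 2 l}{l + 147} = \frac{Z + 2 l}{147 + l}$)
$r{\left(142,z \right)} + 37404 = \frac{204 + 2 \cdot 142}{147 + 142} + 37404 = \frac{204 + 284}{289} + 37404 = \frac{1}{289} \cdot 488 + 37404 = \frac{488}{289} + 37404 = \frac{10810244}{289}$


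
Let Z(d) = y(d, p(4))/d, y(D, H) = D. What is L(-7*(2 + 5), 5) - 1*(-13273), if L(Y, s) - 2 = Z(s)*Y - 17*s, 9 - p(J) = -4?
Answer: 13141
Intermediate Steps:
p(J) = 13 (p(J) = 9 - 1*(-4) = 9 + 4 = 13)
Z(d) = 1 (Z(d) = d/d = 1)
L(Y, s) = 2 + Y - 17*s (L(Y, s) = 2 + (1*Y - 17*s) = 2 + (Y - 17*s) = 2 + Y - 17*s)
L(-7*(2 + 5), 5) - 1*(-13273) = (2 - 7*(2 + 5) - 17*5) - 1*(-13273) = (2 - 7*7 - 85) + 13273 = (2 - 49 - 85) + 13273 = -132 + 13273 = 13141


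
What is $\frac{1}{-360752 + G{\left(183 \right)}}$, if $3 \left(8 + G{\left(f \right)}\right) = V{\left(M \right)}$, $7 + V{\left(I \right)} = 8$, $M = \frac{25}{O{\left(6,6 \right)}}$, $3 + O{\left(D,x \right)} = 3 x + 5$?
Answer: $- \frac{3}{1082279} \approx -2.7719 \cdot 10^{-6}$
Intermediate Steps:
$O{\left(D,x \right)} = 2 + 3 x$ ($O{\left(D,x \right)} = -3 + \left(3 x + 5\right) = -3 + \left(5 + 3 x\right) = 2 + 3 x$)
$M = \frac{5}{4}$ ($M = \frac{25}{2 + 3 \cdot 6} = \frac{25}{2 + 18} = \frac{25}{20} = 25 \cdot \frac{1}{20} = \frac{5}{4} \approx 1.25$)
$V{\left(I \right)} = 1$ ($V{\left(I \right)} = -7 + 8 = 1$)
$G{\left(f \right)} = - \frac{23}{3}$ ($G{\left(f \right)} = -8 + \frac{1}{3} \cdot 1 = -8 + \frac{1}{3} = - \frac{23}{3}$)
$\frac{1}{-360752 + G{\left(183 \right)}} = \frac{1}{-360752 - \frac{23}{3}} = \frac{1}{- \frac{1082279}{3}} = - \frac{3}{1082279}$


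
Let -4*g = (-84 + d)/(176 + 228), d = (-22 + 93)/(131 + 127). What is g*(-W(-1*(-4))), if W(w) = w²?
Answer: -21601/26058 ≈ -0.82896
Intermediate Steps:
d = 71/258 ≈ 0.27519
g = 21601/416928 (g = -(-84 + 71/258)/(4*(176 + 228)) = -(-21601)/(1032*404) = -¼*(-21601/104232) = 21601/416928 ≈ 0.051810)
g*(-W(-1*(-4))) = 21601*(-(-1*(-4))²)/416928 = 21601*(-1*4²)/416928 = 21601*(-1*16)/416928 = (21601/416928)*(-16) = -21601/26058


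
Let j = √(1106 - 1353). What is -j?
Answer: -I*√247 ≈ -15.716*I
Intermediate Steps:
j = I*√247 (j = √(-247) = I*√247 ≈ 15.716*I)
-j = -I*√247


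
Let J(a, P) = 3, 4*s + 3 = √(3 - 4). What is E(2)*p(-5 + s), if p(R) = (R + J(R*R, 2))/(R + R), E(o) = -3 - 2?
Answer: -127/106 + 3*I/53 ≈ -1.1981 + 0.056604*I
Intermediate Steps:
s = -¾ + I/4 (s = -¾ + √(3 - 4)/4 = -¾ + √(-1)/4 = -¾ + I/4 ≈ -0.75 + 0.25*I)
E(o) = -5
p(R) = (3 + R)/(2*R) (p(R) = (R + 3)/(R + R) = (3 + R)/((2*R)) = (3 + R)*(1/(2*R)) = (3 + R)/(2*R))
E(2)*p(-5 + s) = -5*(3 + (-5 + (-¾ + I/4)))/(2*(-5 + (-¾ + I/4))) = -5*(3 + (-23/4 + I/4))/(2*(-23/4 + I/4)) = -5*8*(-23/4 - I/4)/265*(-11/4 + I/4)/2 = -4*(-23/4 - I/4)*(-11/4 + I/4)/53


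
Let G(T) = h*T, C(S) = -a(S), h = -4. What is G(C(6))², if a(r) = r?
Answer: 576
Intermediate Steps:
C(S) = -S
G(T) = -4*T
G(C(6))² = (-(-4)*6)² = (-4*(-6))² = 24² = 576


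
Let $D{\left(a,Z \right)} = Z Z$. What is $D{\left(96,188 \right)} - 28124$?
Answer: $7220$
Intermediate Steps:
$D{\left(a,Z \right)} = Z^{2}$
$D{\left(96,188 \right)} - 28124 = 188^{2} - 28124 = 35344 - 28124 = 7220$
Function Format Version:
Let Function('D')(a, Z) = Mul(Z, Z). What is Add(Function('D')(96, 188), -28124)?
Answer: 7220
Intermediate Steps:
Function('D')(a, Z) = Pow(Z, 2)
Add(Function('D')(96, 188), -28124) = Add(Pow(188, 2), -28124) = Add(35344, -28124) = 7220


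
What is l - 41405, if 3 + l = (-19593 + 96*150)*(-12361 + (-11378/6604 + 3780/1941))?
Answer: 137045613576169/2136394 ≈ 6.4148e+7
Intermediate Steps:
l = 137134070969739/2136394 (l = -3 + (-19593 + 96*150)*(-12361 + (-11378/6604 + 3780/1941)) = -3 + (-19593 + 14400)*(-12361 + (-11378*1/6604 + 3780*(1/1941))) = -3 - 5193*(-12361 + (-5689/3302 + 1260/647)) = -3 - 5193*(-12361 + 479737/2136394) = -3 - 5193*(-26407486497/2136394) = -3 + 137134077378921/2136394 = 137134070969739/2136394 ≈ 6.4190e+7)
l - 41405 = 137134070969739/2136394 - 41405 = 137045613576169/2136394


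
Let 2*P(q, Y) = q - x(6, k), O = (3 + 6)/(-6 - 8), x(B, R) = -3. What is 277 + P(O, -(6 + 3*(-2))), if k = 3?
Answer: 7789/28 ≈ 278.18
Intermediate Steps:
O = -9/14 (O = 9/(-14) = 9*(-1/14) = -9/14 ≈ -0.64286)
P(q, Y) = 3/2 + q/2 (P(q, Y) = (q - 1*(-3))/2 = (q + 3)/2 = (3 + q)/2 = 3/2 + q/2)
277 + P(O, -(6 + 3*(-2))) = 277 + (3/2 + (½)*(-9/14)) = 277 + (3/2 - 9/28) = 277 + 33/28 = 7789/28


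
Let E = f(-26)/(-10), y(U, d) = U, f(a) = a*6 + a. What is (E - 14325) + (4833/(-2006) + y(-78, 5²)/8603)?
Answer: -1234715119847/86288090 ≈ -14309.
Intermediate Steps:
f(a) = 7*a (f(a) = 6*a + a = 7*a)
E = 91/5 (E = (7*(-26))/(-10) = -182*(-⅒) = 91/5 ≈ 18.200)
(E - 14325) + (4833/(-2006) + y(-78, 5²)/8603) = (91/5 - 14325) + (4833/(-2006) - 78/8603) = -71534/5 + (4833*(-1/2006) - 78*1/8603) = -71534/5 + (-4833/2006 - 78/8603) = -71534/5 - 41734767/17257618 = -1234715119847/86288090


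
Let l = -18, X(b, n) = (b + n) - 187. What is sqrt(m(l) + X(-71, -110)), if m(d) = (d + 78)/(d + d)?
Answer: I*sqrt(3327)/3 ≈ 19.227*I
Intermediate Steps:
X(b, n) = -187 + b + n
m(d) = (78 + d)/(2*d) (m(d) = (78 + d)/((2*d)) = (78 + d)*(1/(2*d)) = (78 + d)/(2*d))
sqrt(m(l) + X(-71, -110)) = sqrt((1/2)*(78 - 18)/(-18) + (-187 - 71 - 110)) = sqrt((1/2)*(-1/18)*60 - 368) = sqrt(-5/3 - 368) = sqrt(-1109/3) = I*sqrt(3327)/3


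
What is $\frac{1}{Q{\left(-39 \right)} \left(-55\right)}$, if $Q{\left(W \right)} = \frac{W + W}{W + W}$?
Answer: $- \frac{1}{55} \approx -0.018182$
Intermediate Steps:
$Q{\left(W \right)} = 1$ ($Q{\left(W \right)} = \frac{2 W}{2 W} = 2 W \frac{1}{2 W} = 1$)
$\frac{1}{Q{\left(-39 \right)} \left(-55\right)} = \frac{1}{1 \left(-55\right)} = \frac{1}{-55} = - \frac{1}{55}$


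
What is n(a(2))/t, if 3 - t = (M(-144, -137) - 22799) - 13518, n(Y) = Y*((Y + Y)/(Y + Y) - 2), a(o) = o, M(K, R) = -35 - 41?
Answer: -1/18198 ≈ -5.4951e-5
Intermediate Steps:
M(K, R) = -76
n(Y) = -Y (n(Y) = Y*((2*Y)/((2*Y)) - 2) = Y*((2*Y)*(1/(2*Y)) - 2) = Y*(1 - 2) = Y*(-1) = -Y)
t = 36396 (t = 3 - ((-76 - 22799) - 13518) = 3 - (-22875 - 13518) = 3 - 1*(-36393) = 3 + 36393 = 36396)
n(a(2))/t = -1*2/36396 = -2*1/36396 = -1/18198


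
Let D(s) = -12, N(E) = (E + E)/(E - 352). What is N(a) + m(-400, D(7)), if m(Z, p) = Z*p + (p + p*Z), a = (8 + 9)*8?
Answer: 258842/27 ≈ 9586.7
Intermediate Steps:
a = 136 (a = 17*8 = 136)
N(E) = 2*E/(-352 + E) (N(E) = (2*E)/(-352 + E) = 2*E/(-352 + E))
m(Z, p) = p + 2*Z*p (m(Z, p) = Z*p + (p + Z*p) = p + 2*Z*p)
N(a) + m(-400, D(7)) = 2*136/(-352 + 136) - 12*(1 + 2*(-400)) = 2*136/(-216) - 12*(1 - 800) = 2*136*(-1/216) - 12*(-799) = -34/27 + 9588 = 258842/27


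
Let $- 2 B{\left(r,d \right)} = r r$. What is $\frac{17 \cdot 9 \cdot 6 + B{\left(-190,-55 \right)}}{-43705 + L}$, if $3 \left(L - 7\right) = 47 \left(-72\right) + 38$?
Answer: $\frac{12849}{33610} \approx 0.3823$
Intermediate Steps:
$B{\left(r,d \right)} = - \frac{r^{2}}{2}$ ($B{\left(r,d \right)} = - \frac{r r}{2} = - \frac{r^{2}}{2}$)
$L = - \frac{3325}{3}$ ($L = 7 + \frac{47 \left(-72\right) + 38}{3} = 7 + \frac{-3384 + 38}{3} = 7 + \frac{1}{3} \left(-3346\right) = 7 - \frac{3346}{3} = - \frac{3325}{3} \approx -1108.3$)
$\frac{17 \cdot 9 \cdot 6 + B{\left(-190,-55 \right)}}{-43705 + L} = \frac{17 \cdot 9 \cdot 6 - \frac{\left(-190\right)^{2}}{2}}{-43705 - \frac{3325}{3}} = \frac{153 \cdot 6 - 18050}{- \frac{134440}{3}} = \left(918 - 18050\right) \left(- \frac{3}{134440}\right) = \left(-17132\right) \left(- \frac{3}{134440}\right) = \frac{12849}{33610}$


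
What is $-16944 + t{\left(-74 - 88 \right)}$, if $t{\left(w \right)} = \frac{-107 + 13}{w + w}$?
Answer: $- \frac{2744881}{162} \approx -16944.0$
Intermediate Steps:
$t{\left(w \right)} = - \frac{47}{w}$ ($t{\left(w \right)} = - \frac{94}{2 w} = - 94 \frac{1}{2 w} = - \frac{47}{w}$)
$-16944 + t{\left(-74 - 88 \right)} = -16944 - \frac{47}{-74 - 88} = -16944 - \frac{47}{-162} = -16944 - - \frac{47}{162} = -16944 + \frac{47}{162} = - \frac{2744881}{162}$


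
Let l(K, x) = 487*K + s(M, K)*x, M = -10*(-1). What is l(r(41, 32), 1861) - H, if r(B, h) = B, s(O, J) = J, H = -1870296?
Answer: 1966564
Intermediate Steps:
M = 10
l(K, x) = 487*K + K*x
l(r(41, 32), 1861) - H = 41*(487 + 1861) - 1*(-1870296) = 41*2348 + 1870296 = 96268 + 1870296 = 1966564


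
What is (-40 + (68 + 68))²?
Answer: 9216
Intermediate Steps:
(-40 + (68 + 68))² = (-40 + 136)² = 96² = 9216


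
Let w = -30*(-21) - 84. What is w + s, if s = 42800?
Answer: 43346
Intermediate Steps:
w = 546 (w = 630 - 84 = 546)
w + s = 546 + 42800 = 43346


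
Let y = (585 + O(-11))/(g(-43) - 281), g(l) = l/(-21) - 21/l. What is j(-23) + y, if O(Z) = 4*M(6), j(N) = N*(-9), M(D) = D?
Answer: 51500844/251453 ≈ 204.81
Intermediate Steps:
g(l) = -21/l - l/21 (g(l) = l*(-1/21) - 21/l = -l/21 - 21/l = -21/l - l/21)
j(N) = -9*N
O(Z) = 24 (O(Z) = 4*6 = 24)
y = -549927/251453 (y = (585 + 24)/((-21/(-43) - 1/21*(-43)) - 281) = 609/((-21*(-1/43) + 43/21) - 281) = 609/((21/43 + 43/21) - 281) = 609/(2290/903 - 281) = 609/(-251453/903) = 609*(-903/251453) = -549927/251453 ≈ -2.1870)
j(-23) + y = -9*(-23) - 549927/251453 = 207 - 549927/251453 = 51500844/251453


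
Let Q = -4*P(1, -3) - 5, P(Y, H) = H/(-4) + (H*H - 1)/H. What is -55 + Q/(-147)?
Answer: -24263/441 ≈ -55.018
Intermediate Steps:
P(Y, H) = -H/4 + (-1 + H**2)/H (P(Y, H) = H*(-1/4) + (H**2 - 1)/H = -H/4 + (-1 + H**2)/H)
Q = 8/3 (Q = -4*(-1/(-3) + (3/4)*(-3)) - 5 = -4*(-1*(-1/3) - 9/4) - 5 = -4*(1/3 - 9/4) - 5 = -4*(-23/12) - 5 = 23/3 - 5 = 8/3 ≈ 2.6667)
-55 + Q/(-147) = -55 + (8/3)/(-147) = -55 + (8/3)*(-1/147) = -55 - 8/441 = -24263/441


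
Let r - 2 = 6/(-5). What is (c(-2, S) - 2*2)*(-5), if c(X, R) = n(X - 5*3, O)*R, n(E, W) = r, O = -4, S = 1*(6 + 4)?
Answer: -20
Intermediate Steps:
S = 10 (S = 1*10 = 10)
r = ⅘ (r = 2 + 6/(-5) = 2 + 6*(-⅕) = 2 - 6/5 = ⅘ ≈ 0.80000)
n(E, W) = ⅘
c(X, R) = 4*R/5
(c(-2, S) - 2*2)*(-5) = ((⅘)*10 - 2*2)*(-5) = (8 - 4)*(-5) = 4*(-5) = -20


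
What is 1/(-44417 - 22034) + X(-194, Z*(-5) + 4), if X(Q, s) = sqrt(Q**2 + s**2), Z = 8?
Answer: -1/66451 + 2*sqrt(9733) ≈ 197.31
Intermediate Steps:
1/(-44417 - 22034) + X(-194, Z*(-5) + 4) = 1/(-44417 - 22034) + sqrt((-194)**2 + (8*(-5) + 4)**2) = 1/(-66451) + sqrt(37636 + (-40 + 4)**2) = -1/66451 + sqrt(37636 + (-36)**2) = -1/66451 + sqrt(37636 + 1296) = -1/66451 + sqrt(38932) = -1/66451 + 2*sqrt(9733)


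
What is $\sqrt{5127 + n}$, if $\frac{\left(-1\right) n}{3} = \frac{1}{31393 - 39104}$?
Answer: $\frac{30 \sqrt{338721097}}{7711} \approx 71.603$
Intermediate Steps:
$n = \frac{3}{7711}$ ($n = - \frac{3}{31393 - 39104} = - \frac{3}{-7711} = \left(-3\right) \left(- \frac{1}{7711}\right) = \frac{3}{7711} \approx 0.00038905$)
$\sqrt{5127 + n} = \sqrt{5127 + \frac{3}{7711}} = \sqrt{\frac{39534300}{7711}} = \frac{30 \sqrt{338721097}}{7711}$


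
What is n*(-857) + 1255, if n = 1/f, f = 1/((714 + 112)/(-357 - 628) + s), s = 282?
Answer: -236104833/985 ≈ -2.3970e+5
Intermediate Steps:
f = 985/276944 (f = 1/((714 + 112)/(-357 - 628) + 282) = 1/(826/(-985) + 282) = 1/(826*(-1/985) + 282) = 1/(-826/985 + 282) = 1/(276944/985) = 985/276944 ≈ 0.0035567)
n = 276944/985 (n = 1/(985/276944) = 276944/985 ≈ 281.16)
n*(-857) + 1255 = (276944/985)*(-857) + 1255 = -237341008/985 + 1255 = -236104833/985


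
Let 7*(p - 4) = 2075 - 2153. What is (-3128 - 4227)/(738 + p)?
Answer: -51485/5116 ≈ -10.064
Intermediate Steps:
p = -50/7 (p = 4 + (2075 - 2153)/7 = 4 + (⅐)*(-78) = 4 - 78/7 = -50/7 ≈ -7.1429)
(-3128 - 4227)/(738 + p) = (-3128 - 4227)/(738 - 50/7) = -7355/5116/7 = -7355*7/5116 = -51485/5116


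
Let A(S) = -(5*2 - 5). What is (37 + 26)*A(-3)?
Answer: -315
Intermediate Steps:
A(S) = -5 (A(S) = -(10 - 5) = -1*5 = -5)
(37 + 26)*A(-3) = (37 + 26)*(-5) = 63*(-5) = -315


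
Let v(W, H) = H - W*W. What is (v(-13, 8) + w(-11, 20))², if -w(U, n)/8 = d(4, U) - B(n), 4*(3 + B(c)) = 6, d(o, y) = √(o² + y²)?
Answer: 38697 + 2768*√137 ≈ 71096.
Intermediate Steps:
v(W, H) = H - W²
B(c) = -3/2 (B(c) = -3 + (¼)*6 = -3 + 3/2 = -3/2)
w(U, n) = -12 - 8*√(16 + U²) (w(U, n) = -8*(√(4² + U²) - 1*(-3/2)) = -8*(√(16 + U²) + 3/2) = -8*(3/2 + √(16 + U²)) = -12 - 8*√(16 + U²))
(v(-13, 8) + w(-11, 20))² = ((8 - 1*(-13)²) + (-12 - 8*√(16 + (-11)²)))² = ((8 - 1*169) + (-12 - 8*√(16 + 121)))² = ((8 - 169) + (-12 - 8*√137))² = (-161 + (-12 - 8*√137))² = (-173 - 8*√137)²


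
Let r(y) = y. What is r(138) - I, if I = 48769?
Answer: -48631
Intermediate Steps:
r(138) - I = 138 - 1*48769 = 138 - 48769 = -48631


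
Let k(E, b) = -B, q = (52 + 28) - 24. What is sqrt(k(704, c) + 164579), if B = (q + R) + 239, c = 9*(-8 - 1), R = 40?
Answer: 2*sqrt(41061) ≈ 405.27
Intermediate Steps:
q = 56 (q = 80 - 24 = 56)
c = -81 (c = 9*(-9) = -81)
B = 335 (B = (56 + 40) + 239 = 96 + 239 = 335)
k(E, b) = -335 (k(E, b) = -1*335 = -335)
sqrt(k(704, c) + 164579) = sqrt(-335 + 164579) = sqrt(164244) = 2*sqrt(41061)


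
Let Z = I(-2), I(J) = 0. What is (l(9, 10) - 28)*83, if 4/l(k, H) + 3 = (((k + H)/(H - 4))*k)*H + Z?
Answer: -327518/141 ≈ -2322.8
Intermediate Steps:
Z = 0
l(k, H) = 4/(-3 + H*k*(H + k)/(-4 + H)) (l(k, H) = 4/(-3 + ((((k + H)/(H - 4))*k)*H + 0)) = 4/(-3 + ((((H + k)/(-4 + H))*k)*H + 0)) = 4/(-3 + ((k*(H + k)/(-4 + H))*H + 0)) = 4/(-3 + (H*k*(H + k)/(-4 + H) + 0)) = 4/(-3 + H*k*(H + k)/(-4 + H)))
(l(9, 10) - 28)*83 = (4*(-4 + 10)/(12 - 3*10 + 10*9² + 9*10²) - 28)*83 = (4*6/(12 - 30 + 10*81 + 9*100) - 28)*83 = (4*6/(12 - 30 + 810 + 900) - 28)*83 = (4*6/1692 - 28)*83 = (4*(1/1692)*6 - 28)*83 = (2/141 - 28)*83 = -3946/141*83 = -327518/141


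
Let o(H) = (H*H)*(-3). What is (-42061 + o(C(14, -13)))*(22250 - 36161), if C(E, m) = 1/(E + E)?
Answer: 458726729397/784 ≈ 5.8511e+8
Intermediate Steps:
C(E, m) = 1/(2*E)
o(H) = -3*H² (o(H) = H²*(-3) = -3*H²)
(-42061 + o(C(14, -13)))*(22250 - 36161) = (-42061 - 3*((½)/14)²)*(22250 - 36161) = (-42061 - 3*((½)*(1/14))²)*(-13911) = (-42061 - 3*(1/28)²)*(-13911) = (-42061 - 3*1/784)*(-13911) = (-42061 - 3/784)*(-13911) = -32975827/784*(-13911) = 458726729397/784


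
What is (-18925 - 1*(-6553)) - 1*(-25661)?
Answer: 13289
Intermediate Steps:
(-18925 - 1*(-6553)) - 1*(-25661) = (-18925 + 6553) + 25661 = -12372 + 25661 = 13289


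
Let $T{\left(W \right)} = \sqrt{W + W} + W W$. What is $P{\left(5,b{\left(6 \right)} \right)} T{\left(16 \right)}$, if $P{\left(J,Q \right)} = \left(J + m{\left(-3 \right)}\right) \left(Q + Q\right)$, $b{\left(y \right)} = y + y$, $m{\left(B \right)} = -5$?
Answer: $0$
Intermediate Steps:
$b{\left(y \right)} = 2 y$
$P{\left(J,Q \right)} = 2 Q \left(-5 + J\right)$ ($P{\left(J,Q \right)} = \left(J - 5\right) \left(Q + Q\right) = \left(-5 + J\right) 2 Q = 2 Q \left(-5 + J\right)$)
$T{\left(W \right)} = W^{2} + \sqrt{2} \sqrt{W}$ ($T{\left(W \right)} = \sqrt{2 W} + W^{2} = \sqrt{2} \sqrt{W} + W^{2} = W^{2} + \sqrt{2} \sqrt{W}$)
$P{\left(5,b{\left(6 \right)} \right)} T{\left(16 \right)} = 2 \cdot 2 \cdot 6 \left(-5 + 5\right) \left(16^{2} + \sqrt{2} \sqrt{16}\right) = 2 \cdot 12 \cdot 0 \left(256 + \sqrt{2} \cdot 4\right) = 0 \left(256 + 4 \sqrt{2}\right) = 0$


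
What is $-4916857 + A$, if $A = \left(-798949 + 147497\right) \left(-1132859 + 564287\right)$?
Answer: $370392449687$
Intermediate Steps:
$A = 370397366544$ ($A = \left(-651452\right) \left(-568572\right) = 370397366544$)
$-4916857 + A = -4916857 + 370397366544 = 370392449687$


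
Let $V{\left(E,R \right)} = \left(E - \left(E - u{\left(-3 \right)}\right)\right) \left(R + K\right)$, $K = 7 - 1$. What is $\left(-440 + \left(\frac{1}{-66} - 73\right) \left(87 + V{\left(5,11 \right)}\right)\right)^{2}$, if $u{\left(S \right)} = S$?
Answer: $\frac{1139332516}{121} \approx 9.416 \cdot 10^{6}$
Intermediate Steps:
$K = 6$
$V{\left(E,R \right)} = -18 - 3 R$ ($V{\left(E,R \right)} = \left(E - \left(3 + E\right)\right) \left(R + 6\right) = - 3 \left(6 + R\right) = -18 - 3 R$)
$\left(-440 + \left(\frac{1}{-66} - 73\right) \left(87 + V{\left(5,11 \right)}\right)\right)^{2} = \left(-440 + \left(\frac{1}{-66} - 73\right) \left(87 - 51\right)\right)^{2} = \left(-440 + \left(- \frac{1}{66} - 73\right) \left(87 - 51\right)\right)^{2} = \left(-440 - \frac{4819 \left(87 - 51\right)}{66}\right)^{2} = \left(-440 - \frac{28914}{11}\right)^{2} = \left(- \frac{33754}{11}\right)^{2} = \frac{1139332516}{121}$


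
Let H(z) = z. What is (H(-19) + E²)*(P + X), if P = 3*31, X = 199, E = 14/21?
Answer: -48764/9 ≈ -5418.2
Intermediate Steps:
E = ⅔ (E = 14*(1/21) = ⅔ ≈ 0.66667)
P = 93
(H(-19) + E²)*(P + X) = (-19 + (⅔)²)*(93 + 199) = (-19 + 4/9)*292 = -167/9*292 = -48764/9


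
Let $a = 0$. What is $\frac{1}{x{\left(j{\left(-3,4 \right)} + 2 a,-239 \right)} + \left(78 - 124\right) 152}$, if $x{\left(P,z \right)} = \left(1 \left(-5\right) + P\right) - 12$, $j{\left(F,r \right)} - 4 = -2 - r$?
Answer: $- \frac{1}{7011} \approx -0.00014263$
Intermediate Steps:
$j{\left(F,r \right)} = 2 - r$ ($j{\left(F,r \right)} = 4 - \left(2 + r\right) = 2 - r$)
$x{\left(P,z \right)} = -17 + P$ ($x{\left(P,z \right)} = \left(-5 + P\right) - 12 = -17 + P$)
$\frac{1}{x{\left(j{\left(-3,4 \right)} + 2 a,-239 \right)} + \left(78 - 124\right) 152} = \frac{1}{\left(-17 + \left(\left(2 - 4\right) + 2 \cdot 0\right)\right) + \left(78 - 124\right) 152} = \frac{1}{\left(-17 + \left(\left(2 - 4\right) + 0\right)\right) - 6992} = \frac{1}{\left(-17 + \left(-2 + 0\right)\right) - 6992} = \frac{1}{\left(-17 - 2\right) - 6992} = \frac{1}{-19 - 6992} = \frac{1}{-7011} = - \frac{1}{7011}$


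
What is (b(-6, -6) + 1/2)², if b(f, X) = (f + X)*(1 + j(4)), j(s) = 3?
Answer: 9025/4 ≈ 2256.3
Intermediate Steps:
b(f, X) = 4*X + 4*f (b(f, X) = (f + X)*(1 + 3) = (X + f)*4 = 4*X + 4*f)
(b(-6, -6) + 1/2)² = ((4*(-6) + 4*(-6)) + 1/2)² = ((-24 - 24) + ½)² = (-48 + ½)² = (-95/2)² = 9025/4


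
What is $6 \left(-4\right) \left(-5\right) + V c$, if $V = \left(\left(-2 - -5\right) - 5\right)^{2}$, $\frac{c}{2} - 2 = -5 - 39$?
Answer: $-216$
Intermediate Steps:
$c = -84$ ($c = 4 + 2 \left(-5 - 39\right) = 4 + 2 \left(-44\right) = 4 - 88 = -84$)
$V = 4$ ($V = \left(\left(-2 + 5\right) - 5\right)^{2} = \left(3 - 5\right)^{2} = \left(-2\right)^{2} = 4$)
$6 \left(-4\right) \left(-5\right) + V c = 6 \left(-4\right) \left(-5\right) + 4 \left(-84\right) = \left(-24\right) \left(-5\right) - 336 = 120 - 336 = -216$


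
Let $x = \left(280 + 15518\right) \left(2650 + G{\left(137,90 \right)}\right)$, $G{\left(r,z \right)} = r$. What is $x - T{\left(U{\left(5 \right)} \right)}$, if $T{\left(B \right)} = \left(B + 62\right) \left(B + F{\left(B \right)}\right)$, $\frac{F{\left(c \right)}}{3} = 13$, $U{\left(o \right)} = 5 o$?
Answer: $44023458$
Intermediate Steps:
$F{\left(c \right)} = 39$ ($F{\left(c \right)} = 3 \cdot 13 = 39$)
$T{\left(B \right)} = \left(39 + B\right) \left(62 + B\right)$ ($T{\left(B \right)} = \left(B + 62\right) \left(B + 39\right) = \left(62 + B\right) \left(39 + B\right) = \left(39 + B\right) \left(62 + B\right)$)
$x = 44029026$ ($x = \left(280 + 15518\right) \left(2650 + 137\right) = 15798 \cdot 2787 = 44029026$)
$x - T{\left(U{\left(5 \right)} \right)} = 44029026 - \left(2418 + \left(5 \cdot 5\right)^{2} + 101 \cdot 5 \cdot 5\right) = 44029026 - \left(2418 + 25^{2} + 101 \cdot 25\right) = 44029026 - \left(2418 + 625 + 2525\right) = 44029026 - 5568 = 44023458$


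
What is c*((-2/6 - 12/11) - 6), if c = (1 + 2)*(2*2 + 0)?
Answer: -980/11 ≈ -89.091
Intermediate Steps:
c = 12 (c = 3*(4 + 0) = 3*4 = 12)
c*((-2/6 - 12/11) - 6) = 12*((-2/6 - 12/11) - 6) = 12*((-2*⅙ - 12*1/11) - 6) = 12*((-⅓ - 12/11) - 6) = 12*(-47/33 - 6) = 12*(-245/33) = -980/11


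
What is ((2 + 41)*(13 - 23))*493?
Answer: -211990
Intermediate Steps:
((2 + 41)*(13 - 23))*493 = (43*(-10))*493 = -430*493 = -211990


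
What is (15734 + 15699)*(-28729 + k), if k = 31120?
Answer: 75156303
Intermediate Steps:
(15734 + 15699)*(-28729 + k) = (15734 + 15699)*(-28729 + 31120) = 31433*2391 = 75156303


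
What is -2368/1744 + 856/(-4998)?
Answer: -416504/272391 ≈ -1.5291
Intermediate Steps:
-2368/1744 + 856/(-4998) = -2368*1/1744 + 856*(-1/4998) = -148/109 - 428/2499 = -416504/272391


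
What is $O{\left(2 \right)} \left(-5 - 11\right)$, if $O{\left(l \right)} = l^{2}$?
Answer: $-64$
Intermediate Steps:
$O{\left(2 \right)} \left(-5 - 11\right) = 2^{2} \left(-5 - 11\right) = 4 \left(-16\right) = -64$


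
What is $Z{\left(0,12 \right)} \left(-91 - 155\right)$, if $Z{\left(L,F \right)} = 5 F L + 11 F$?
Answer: $-32472$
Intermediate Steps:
$Z{\left(L,F \right)} = 11 F + 5 F L$ ($Z{\left(L,F \right)} = 5 F L + 11 F = 11 F + 5 F L$)
$Z{\left(0,12 \right)} \left(-91 - 155\right) = 12 \left(11 + 5 \cdot 0\right) \left(-91 - 155\right) = 12 \left(11 + 0\right) \left(-246\right) = 12 \cdot 11 \left(-246\right) = 132 \left(-246\right) = -32472$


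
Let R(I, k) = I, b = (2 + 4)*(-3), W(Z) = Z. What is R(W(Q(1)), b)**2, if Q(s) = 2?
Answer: 4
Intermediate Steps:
b = -18 (b = 6*(-3) = -18)
R(W(Q(1)), b)**2 = 2**2 = 4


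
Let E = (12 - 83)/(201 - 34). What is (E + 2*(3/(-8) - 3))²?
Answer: 22972849/446224 ≈ 51.483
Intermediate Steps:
E = -71/167 ≈ -0.42515
(E + 2*(3/(-8) - 3))² = (-71/167 + 2*(3/(-8) - 3))² = (-71/167 + 2*(3*(-⅛) - 3))² = (-71/167 + 2*(-3/8 - 3))² = (-71/167 + 2*(-27/8))² = (-71/167 - 27/4)² = (-4793/668)² = 22972849/446224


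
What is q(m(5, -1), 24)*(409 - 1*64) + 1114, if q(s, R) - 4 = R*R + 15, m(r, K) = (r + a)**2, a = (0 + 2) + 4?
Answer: 206389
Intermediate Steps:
a = 6 (a = 2 + 4 = 6)
m(r, K) = (6 + r)**2 (m(r, K) = (r + 6)**2 = (6 + r)**2)
q(s, R) = 19 + R**2 (q(s, R) = 4 + (R*R + 15) = 4 + (R**2 + 15) = 4 + (15 + R**2) = 19 + R**2)
q(m(5, -1), 24)*(409 - 1*64) + 1114 = (19 + 24**2)*(409 - 1*64) + 1114 = (19 + 576)*(409 - 64) + 1114 = 595*345 + 1114 = 205275 + 1114 = 206389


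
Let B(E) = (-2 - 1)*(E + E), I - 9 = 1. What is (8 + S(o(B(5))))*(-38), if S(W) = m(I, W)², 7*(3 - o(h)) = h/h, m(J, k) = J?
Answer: -4104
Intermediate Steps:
I = 10 (I = 9 + 1 = 10)
B(E) = -6*E
o(h) = 20/7 (o(h) = 3 - h/(7*h) = 3 - ⅐*1 = 3 - ⅐ = 20/7)
S(W) = 100 (S(W) = 10² = 100)
(8 + S(o(B(5))))*(-38) = (8 + 100)*(-38) = 108*(-38) = -4104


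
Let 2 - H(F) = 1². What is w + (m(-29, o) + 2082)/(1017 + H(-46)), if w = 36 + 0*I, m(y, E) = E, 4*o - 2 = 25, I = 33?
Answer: 154947/4072 ≈ 38.052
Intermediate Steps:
H(F) = 1 (H(F) = 2 - 1*1² = 2 - 1*1 = 2 - 1 = 1)
o = 27/4 (o = ½ + (¼)*25 = ½ + 25/4 = 27/4 ≈ 6.7500)
w = 36 (w = 36 + 0*33 = 36 + 0 = 36)
w + (m(-29, o) + 2082)/(1017 + H(-46)) = 36 + (27/4 + 2082)/(1017 + 1) = 36 + (8355/4)/1018 = 36 + (8355/4)*(1/1018) = 36 + 8355/4072 = 154947/4072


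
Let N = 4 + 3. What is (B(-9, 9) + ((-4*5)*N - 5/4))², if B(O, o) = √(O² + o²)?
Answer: 321817/16 - 5085*√2/2 ≈ 16518.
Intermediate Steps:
N = 7
(B(-9, 9) + ((-4*5)*N - 5/4))² = (√((-9)² + 9²) + (-4*5*7 - 5/4))² = (√(81 + 81) + (-20*7 - 5*¼))² = (√162 + (-140 - 5/4))² = (9*√2 - 565/4)² = (-565/4 + 9*√2)²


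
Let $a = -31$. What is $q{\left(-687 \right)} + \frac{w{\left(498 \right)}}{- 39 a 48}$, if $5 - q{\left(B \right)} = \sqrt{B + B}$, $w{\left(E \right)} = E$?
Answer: $\frac{48443}{9672} - i \sqrt{1374} \approx 5.0086 - 37.068 i$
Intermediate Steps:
$q{\left(B \right)} = 5 - \sqrt{2} \sqrt{B}$ ($q{\left(B \right)} = 5 - \sqrt{B + B} = 5 - \sqrt{2 B} = 5 - \sqrt{2} \sqrt{B}$)
$q{\left(-687 \right)} + \frac{w{\left(498 \right)}}{- 39 a 48} = \left(5 - \sqrt{2} \sqrt{-687}\right) + \frac{498}{\left(-39\right) \left(-31\right) 48} = \left(5 - \sqrt{2} i \sqrt{687}\right) + \frac{498}{1209 \cdot 48} = \left(5 - i \sqrt{1374}\right) + \frac{498}{58032} = \left(5 - i \sqrt{1374}\right) + 498 \cdot \frac{1}{58032} = \left(5 - i \sqrt{1374}\right) + \frac{83}{9672} = \frac{48443}{9672} - i \sqrt{1374}$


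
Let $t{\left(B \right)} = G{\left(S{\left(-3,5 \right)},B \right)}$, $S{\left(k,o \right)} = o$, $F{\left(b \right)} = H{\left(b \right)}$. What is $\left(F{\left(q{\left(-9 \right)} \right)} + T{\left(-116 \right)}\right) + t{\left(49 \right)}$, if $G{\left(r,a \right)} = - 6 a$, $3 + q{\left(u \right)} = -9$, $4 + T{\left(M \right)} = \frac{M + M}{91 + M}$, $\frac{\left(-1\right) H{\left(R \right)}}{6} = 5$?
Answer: $- \frac{7968}{25} \approx -318.72$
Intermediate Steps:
$H{\left(R \right)} = -30$ ($H{\left(R \right)} = \left(-6\right) 5 = -30$)
$T{\left(M \right)} = -4 + \frac{2 M}{91 + M}$ ($T{\left(M \right)} = -4 + \frac{M + M}{91 + M} = -4 + \frac{2 M}{91 + M}$)
$q{\left(u \right)} = -12$ ($q{\left(u \right)} = -3 - 9 = -12$)
$F{\left(b \right)} = -30$
$t{\left(B \right)} = - 6 B$
$\left(F{\left(q{\left(-9 \right)} \right)} + T{\left(-116 \right)}\right) + t{\left(49 \right)} = \left(-30 + \frac{2 \left(-182 - -116\right)}{91 - 116}\right) - 294 = \left(-30 + \frac{2 \left(-182 + 116\right)}{-25}\right) - 294 = \left(-30 + 2 \left(- \frac{1}{25}\right) \left(-66\right)\right) - 294 = \left(-30 + \frac{132}{25}\right) - 294 = - \frac{618}{25} - 294 = - \frac{7968}{25}$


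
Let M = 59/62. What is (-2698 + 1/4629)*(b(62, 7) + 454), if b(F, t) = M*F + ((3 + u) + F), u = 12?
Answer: -7368534190/4629 ≈ -1.5918e+6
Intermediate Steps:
M = 59/62 (M = 59*(1/62) = 59/62 ≈ 0.95161)
b(F, t) = 15 + 121*F/62 (b(F, t) = 59*F/62 + ((3 + 12) + F) = 59*F/62 + (15 + F) = 15 + 121*F/62)
(-2698 + 1/4629)*(b(62, 7) + 454) = (-2698 + 1/4629)*((15 + (121/62)*62) + 454) = (-2698 + 1/4629)*((15 + 121) + 454) = -12489041*(136 + 454)/4629 = -12489041/4629*590 = -7368534190/4629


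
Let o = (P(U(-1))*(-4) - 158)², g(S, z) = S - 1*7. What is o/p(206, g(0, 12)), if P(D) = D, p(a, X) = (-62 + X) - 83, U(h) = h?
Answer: -5929/38 ≈ -156.03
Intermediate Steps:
g(S, z) = -7 + S (g(S, z) = S - 7 = -7 + S)
p(a, X) = -145 + X
o = 23716 (o = (-1*(-4) - 158)² = (4 - 158)² = (-154)² = 23716)
o/p(206, g(0, 12)) = 23716/(-145 + (-7 + 0)) = 23716/(-145 - 7) = 23716/(-152) = 23716*(-1/152) = -5929/38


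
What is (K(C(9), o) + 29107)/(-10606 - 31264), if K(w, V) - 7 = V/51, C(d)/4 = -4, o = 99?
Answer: -494971/711790 ≈ -0.69539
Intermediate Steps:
C(d) = -16 (C(d) = 4*(-4) = -16)
K(w, V) = 7 + V/51
(K(C(9), o) + 29107)/(-10606 - 31264) = ((7 + (1/51)*99) + 29107)/(-10606 - 31264) = ((7 + 33/17) + 29107)/(-41870) = (152/17 + 29107)*(-1/41870) = (494971/17)*(-1/41870) = -494971/711790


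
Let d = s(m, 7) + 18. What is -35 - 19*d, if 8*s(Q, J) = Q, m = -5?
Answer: -2921/8 ≈ -365.13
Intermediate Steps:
s(Q, J) = Q/8
d = 139/8 (d = (⅛)*(-5) + 18 = -5/8 + 18 = 139/8 ≈ 17.375)
-35 - 19*d = -35 - 19*139/8 = -35 - 2641/8 = -2921/8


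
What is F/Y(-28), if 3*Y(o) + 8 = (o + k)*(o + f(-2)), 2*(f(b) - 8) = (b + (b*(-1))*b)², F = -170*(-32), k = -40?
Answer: 255/2 ≈ 127.50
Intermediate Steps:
F = 5440
f(b) = 8 + (b - b²)²/2 (f(b) = 8 + (b + (b*(-1))*b)²/2 = 8 + (b + (-b)*b)²/2 = 8 + (b - b²)²/2)
Y(o) = -8/3 + (-40 + o)*(26 + o)/3 (Y(o) = -8/3 + ((o - 40)*(o + (8 + (½)*(-2)²*(-1 - 2)²)))/3 = -8/3 + ((-40 + o)*(o + (8 + (½)*4*(-3)²)))/3 = -8/3 + ((-40 + o)*(o + (8 + (½)*4*9)))/3 = -8/3 + ((-40 + o)*(o + (8 + 18)))/3 = -8/3 + ((-40 + o)*(o + 26))/3 = -8/3 + ((-40 + o)*(26 + o))/3 = -8/3 + (-40 + o)*(26 + o)/3)
F/Y(-28) = 5440/(-1048/3 - 14/3*(-28) + (⅓)*(-28)²) = 5440/(-1048/3 + 392/3 + (⅓)*784) = 5440/(-1048/3 + 392/3 + 784/3) = 5440/(128/3) = 5440*(3/128) = 255/2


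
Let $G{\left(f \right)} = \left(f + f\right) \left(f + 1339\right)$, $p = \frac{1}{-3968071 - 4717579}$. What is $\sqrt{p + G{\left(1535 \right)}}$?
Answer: $\frac{\sqrt{26625010051082994574}}{1737130} \approx 2970.4$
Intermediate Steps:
$p = - \frac{1}{8685650}$ ($p = \frac{1}{-8685650} = - \frac{1}{8685650} \approx -1.1513 \cdot 10^{-7}$)
$G{\left(f \right)} = 2 f \left(1339 + f\right)$
$\sqrt{p + G{\left(1535 \right)}} = \sqrt{- \frac{1}{8685650} + 2 \cdot 1535 \left(1339 + 1535\right)} = \sqrt{- \frac{1}{8685650} + 2 \cdot 1535 \cdot 2874} = \sqrt{- \frac{1}{8685650} + 8823180} = \sqrt{\frac{76635053366999}{8685650}} = \frac{\sqrt{26625010051082994574}}{1737130}$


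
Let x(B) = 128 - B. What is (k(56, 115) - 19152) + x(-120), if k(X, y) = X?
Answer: -18848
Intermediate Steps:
(k(56, 115) - 19152) + x(-120) = (56 - 19152) + (128 - 1*(-120)) = -19096 + (128 + 120) = -19096 + 248 = -18848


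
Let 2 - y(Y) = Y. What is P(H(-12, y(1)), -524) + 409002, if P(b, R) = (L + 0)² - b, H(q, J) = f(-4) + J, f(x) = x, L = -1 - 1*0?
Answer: 409006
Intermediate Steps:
y(Y) = 2 - Y
L = -1 (L = -1 + 0 = -1)
H(q, J) = -4 + J
P(b, R) = 1 - b (P(b, R) = (-1 + 0)² - b = (-1)² - b = 1 - b)
P(H(-12, y(1)), -524) + 409002 = (1 - (-4 + (2 - 1*1))) + 409002 = (1 - (-4 + (2 - 1))) + 409002 = (1 - (-4 + 1)) + 409002 = (1 - 1*(-3)) + 409002 = (1 + 3) + 409002 = 4 + 409002 = 409006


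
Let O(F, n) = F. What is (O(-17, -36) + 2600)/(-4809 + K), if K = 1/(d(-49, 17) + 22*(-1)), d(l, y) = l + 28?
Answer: -111069/206788 ≈ -0.53712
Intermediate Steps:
d(l, y) = 28 + l
K = -1/43 (K = 1/((28 - 49) + 22*(-1)) = 1/(-21 - 22) = 1/(-43) = -1/43 ≈ -0.023256)
(O(-17, -36) + 2600)/(-4809 + K) = (-17 + 2600)/(-4809 - 1/43) = 2583/(-206788/43) = 2583*(-43/206788) = -111069/206788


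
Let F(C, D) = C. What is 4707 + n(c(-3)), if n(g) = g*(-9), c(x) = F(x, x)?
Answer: 4734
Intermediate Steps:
c(x) = x
n(g) = -9*g
4707 + n(c(-3)) = 4707 - 9*(-3) = 4707 + 27 = 4734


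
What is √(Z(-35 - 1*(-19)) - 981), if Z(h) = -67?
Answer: 2*I*√262 ≈ 32.373*I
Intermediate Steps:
√(Z(-35 - 1*(-19)) - 981) = √(-67 - 981) = √(-1048) = 2*I*√262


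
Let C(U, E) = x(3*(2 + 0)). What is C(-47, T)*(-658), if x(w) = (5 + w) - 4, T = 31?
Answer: -4606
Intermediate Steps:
x(w) = 1 + w
C(U, E) = 7 (C(U, E) = 1 + 3*(2 + 0) = 1 + 3*2 = 1 + 6 = 7)
C(-47, T)*(-658) = 7*(-658) = -4606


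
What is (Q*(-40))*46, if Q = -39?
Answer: 71760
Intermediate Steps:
(Q*(-40))*46 = -39*(-40)*46 = 1560*46 = 71760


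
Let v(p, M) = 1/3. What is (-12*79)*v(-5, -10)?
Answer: -316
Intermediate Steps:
v(p, M) = 1/3
(-12*79)*v(-5, -10) = -12*79*(1/3) = -948*1/3 = -316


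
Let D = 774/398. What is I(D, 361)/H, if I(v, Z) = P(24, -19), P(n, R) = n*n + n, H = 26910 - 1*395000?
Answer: -60/36809 ≈ -0.0016300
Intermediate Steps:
H = -368090 (H = 26910 - 395000 = -368090)
P(n, R) = n + n² (P(n, R) = n² + n = n + n²)
D = 387/199 (D = 774*(1/398) = 387/199 ≈ 1.9447)
I(v, Z) = 600 (I(v, Z) = 24*(1 + 24) = 24*25 = 600)
I(D, 361)/H = 600/(-368090) = 600*(-1/368090) = -60/36809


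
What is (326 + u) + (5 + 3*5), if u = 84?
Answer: 430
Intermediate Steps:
(326 + u) + (5 + 3*5) = (326 + 84) + (5 + 3*5) = 410 + (5 + 15) = 410 + 20 = 430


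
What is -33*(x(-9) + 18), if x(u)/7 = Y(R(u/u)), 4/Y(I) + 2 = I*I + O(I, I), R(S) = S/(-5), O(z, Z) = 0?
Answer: -858/7 ≈ -122.57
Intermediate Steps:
R(S) = -S/5 (R(S) = S*(-1/5) = -S/5)
Y(I) = 4/(-2 + I**2) (Y(I) = 4/(-2 + (I*I + 0)) = 4/(-2 + (I**2 + 0)) = 4/(-2 + I**2))
x(u) = -100/7 (x(u) = 7*(4/(-2 + (-u/(5*u))**2)) = 7*(4/(-2 + (-1/5*1)**2)) = 7*(4/(-2 + (-1/5)**2)) = 7*(4/(-2 + 1/25)) = 7*(4/(-49/25)) = 7*(4*(-25/49)) = 7*(-100/49) = -100/7)
-33*(x(-9) + 18) = -33*(-100/7 + 18) = -33*26/7 = -858/7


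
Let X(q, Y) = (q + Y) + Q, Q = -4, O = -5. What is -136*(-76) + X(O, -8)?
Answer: 10319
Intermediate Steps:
X(q, Y) = -4 + Y + q (X(q, Y) = (q + Y) - 4 = (Y + q) - 4 = -4 + Y + q)
-136*(-76) + X(O, -8) = -136*(-76) + (-4 - 8 - 5) = 10336 - 17 = 10319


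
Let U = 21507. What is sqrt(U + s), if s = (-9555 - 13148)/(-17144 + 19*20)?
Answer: sqrt(1511132319741)/8382 ≈ 146.66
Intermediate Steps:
s = 22703/16764 (s = -22703/(-17144 + 380) = -22703/(-16764) = -22703*(-1/16764) = 22703/16764 ≈ 1.3543)
sqrt(U + s) = sqrt(21507 + 22703/16764) = sqrt(360566051/16764) = sqrt(1511132319741)/8382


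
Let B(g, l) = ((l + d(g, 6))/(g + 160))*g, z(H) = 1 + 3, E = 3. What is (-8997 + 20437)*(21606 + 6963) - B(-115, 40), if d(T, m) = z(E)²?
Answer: 2941465528/9 ≈ 3.2683e+8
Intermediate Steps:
z(H) = 4
d(T, m) = 16 (d(T, m) = 4² = 16)
B(g, l) = g*(16 + l)/(160 + g) (B(g, l) = ((l + 16)/(g + 160))*g = ((16 + l)/(160 + g))*g = g*(16 + l)/(160 + g))
(-8997 + 20437)*(21606 + 6963) - B(-115, 40) = (-8997 + 20437)*(21606 + 6963) - (-115)*(16 + 40)/(160 - 115) = 11440*28569 - (-115)*56/45 = 326829360 - (-115)*56/45 = 326829360 - 1*(-1288/9) = 326829360 + 1288/9 = 2941465528/9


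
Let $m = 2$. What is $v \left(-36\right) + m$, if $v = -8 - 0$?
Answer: $290$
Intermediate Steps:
$v = -8$ ($v = -8 + 0 = -8$)
$v \left(-36\right) + m = \left(-8\right) \left(-36\right) + 2 = 288 + 2 = 290$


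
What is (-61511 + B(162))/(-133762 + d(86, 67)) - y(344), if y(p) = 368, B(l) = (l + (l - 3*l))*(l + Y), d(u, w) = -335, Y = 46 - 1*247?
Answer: -49292503/134097 ≈ -367.59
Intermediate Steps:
Y = -201 (Y = 46 - 247 = -201)
B(l) = -l*(-201 + l) (B(l) = (l + (l - 3*l))*(l - 201) = (l - 2*l)*(-201 + l) = (-l)*(-201 + l) = -l*(-201 + l))
(-61511 + B(162))/(-133762 + d(86, 67)) - y(344) = (-61511 + 162*(201 - 1*162))/(-133762 - 335) - 1*368 = (-61511 + 162*(201 - 162))/(-134097) - 368 = (-61511 + 162*39)*(-1/134097) - 368 = (-61511 + 6318)*(-1/134097) - 368 = -55193*(-1/134097) - 368 = 55193/134097 - 368 = -49292503/134097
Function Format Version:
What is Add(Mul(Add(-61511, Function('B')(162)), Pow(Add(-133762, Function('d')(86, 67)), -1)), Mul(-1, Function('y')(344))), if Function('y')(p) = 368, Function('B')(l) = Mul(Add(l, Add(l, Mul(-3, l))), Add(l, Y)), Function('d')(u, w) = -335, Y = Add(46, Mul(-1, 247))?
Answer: Rational(-49292503, 134097) ≈ -367.59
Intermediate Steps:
Y = -201 (Y = Add(46, -247) = -201)
Function('B')(l) = Mul(-1, l, Add(-201, l)) (Function('B')(l) = Mul(Add(l, Add(l, Mul(-3, l))), Add(l, -201)) = Mul(Add(l, Mul(-2, l)), Add(-201, l)) = Mul(Mul(-1, l), Add(-201, l)) = Mul(-1, l, Add(-201, l)))
Add(Mul(Add(-61511, Function('B')(162)), Pow(Add(-133762, Function('d')(86, 67)), -1)), Mul(-1, Function('y')(344))) = Add(Mul(Add(-61511, Mul(162, Add(201, Mul(-1, 162)))), Pow(Add(-133762, -335), -1)), Mul(-1, 368)) = Add(Mul(Add(-61511, Mul(162, Add(201, -162))), Pow(-134097, -1)), -368) = Add(Mul(Add(-61511, Mul(162, 39)), Rational(-1, 134097)), -368) = Add(Mul(Add(-61511, 6318), Rational(-1, 134097)), -368) = Add(Mul(-55193, Rational(-1, 134097)), -368) = Add(Rational(55193, 134097), -368) = Rational(-49292503, 134097)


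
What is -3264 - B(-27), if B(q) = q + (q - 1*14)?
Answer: -3196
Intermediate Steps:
B(q) = -14 + 2*q (B(q) = q + (q - 14) = q + (-14 + q) = -14 + 2*q)
-3264 - B(-27) = -3264 - (-14 + 2*(-27)) = -3264 - (-14 - 54) = -3264 - 1*(-68) = -3264 + 68 = -3196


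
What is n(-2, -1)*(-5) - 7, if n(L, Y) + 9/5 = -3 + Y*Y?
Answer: 12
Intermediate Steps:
n(L, Y) = -24/5 + Y² (n(L, Y) = -9/5 + (-3 + Y*Y) = -9/5 + (-3 + Y²) = -24/5 + Y²)
n(-2, -1)*(-5) - 7 = (-24/5 + (-1)²)*(-5) - 7 = (-24/5 + 1)*(-5) - 7 = -19/5*(-5) - 7 = 19 - 7 = 12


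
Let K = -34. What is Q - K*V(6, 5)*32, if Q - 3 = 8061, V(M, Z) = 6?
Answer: 14592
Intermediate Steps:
Q = 8064 (Q = 3 + 8061 = 8064)
Q - K*V(6, 5)*32 = 8064 - (-34*6)*32 = 8064 - (-204)*32 = 8064 - 1*(-6528) = 8064 + 6528 = 14592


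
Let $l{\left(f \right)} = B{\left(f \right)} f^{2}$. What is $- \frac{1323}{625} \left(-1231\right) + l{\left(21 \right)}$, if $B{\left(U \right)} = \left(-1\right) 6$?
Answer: $- \frac{25137}{625} \approx -40.219$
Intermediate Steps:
$B{\left(U \right)} = -6$
$l{\left(f \right)} = - 6 f^{2}$
$- \frac{1323}{625} \left(-1231\right) + l{\left(21 \right)} = - \frac{1323}{625} \left(-1231\right) - 6 \cdot 21^{2} = \left(-1323\right) \frac{1}{625} \left(-1231\right) - 2646 = \left(- \frac{1323}{625}\right) \left(-1231\right) - 2646 = \frac{1628613}{625} - 2646 = - \frac{25137}{625}$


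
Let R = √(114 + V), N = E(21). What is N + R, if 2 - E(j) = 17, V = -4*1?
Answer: -15 + √110 ≈ -4.5119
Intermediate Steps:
V = -4
E(j) = -15 (E(j) = 2 - 1*17 = 2 - 17 = -15)
N = -15
R = √110 (R = √(114 - 4) = √110 ≈ 10.488)
N + R = -15 + √110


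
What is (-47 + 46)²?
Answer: 1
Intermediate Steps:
(-47 + 46)² = (-1)² = 1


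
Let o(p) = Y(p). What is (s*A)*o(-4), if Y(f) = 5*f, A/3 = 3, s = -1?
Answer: 180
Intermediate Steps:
A = 9 (A = 3*3 = 9)
o(p) = 5*p
(s*A)*o(-4) = (-1*9)*(5*(-4)) = -9*(-20) = 180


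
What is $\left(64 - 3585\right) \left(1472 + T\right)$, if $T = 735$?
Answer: $-7770847$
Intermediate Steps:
$\left(64 - 3585\right) \left(1472 + T\right) = \left(64 - 3585\right) \left(1472 + 735\right) = \left(-3521\right) 2207 = -7770847$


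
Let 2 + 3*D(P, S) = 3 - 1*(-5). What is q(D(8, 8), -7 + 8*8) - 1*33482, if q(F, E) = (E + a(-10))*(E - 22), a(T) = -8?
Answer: -31767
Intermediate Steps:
D(P, S) = 2 (D(P, S) = -⅔ + (3 - 1*(-5))/3 = -⅔ + (3 + 5)/3 = -⅔ + (⅓)*8 = -⅔ + 8/3 = 2)
q(F, E) = (-22 + E)*(-8 + E) (q(F, E) = (E - 8)*(E - 22) = (-8 + E)*(-22 + E) = (-22 + E)*(-8 + E))
q(D(8, 8), -7 + 8*8) - 1*33482 = (176 + (-7 + 8*8)² - 30*(-7 + 8*8)) - 1*33482 = (176 + (-7 + 64)² - 30*(-7 + 64)) - 33482 = (176 + 57² - 30*57) - 33482 = (176 + 3249 - 1710) - 33482 = 1715 - 33482 = -31767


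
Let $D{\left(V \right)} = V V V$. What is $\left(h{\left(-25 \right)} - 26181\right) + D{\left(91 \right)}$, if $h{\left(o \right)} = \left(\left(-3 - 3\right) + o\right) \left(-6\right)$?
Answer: $727576$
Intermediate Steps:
$h{\left(o \right)} = 36 - 6 o$ ($h{\left(o \right)} = \left(-6 + o\right) \left(-6\right) = 36 - 6 o$)
$D{\left(V \right)} = V^{3}$ ($D{\left(V \right)} = V^{2} V = V^{3}$)
$\left(h{\left(-25 \right)} - 26181\right) + D{\left(91 \right)} = \left(\left(36 - -150\right) - 26181\right) + 91^{3} = \left(\left(36 + 150\right) - 26181\right) + 753571 = \left(186 - 26181\right) + 753571 = -25995 + 753571 = 727576$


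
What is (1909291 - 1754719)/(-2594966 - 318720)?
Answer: -77286/1456843 ≈ -0.053050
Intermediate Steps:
(1909291 - 1754719)/(-2594966 - 318720) = 154572/(-2913686) = 154572*(-1/2913686) = -77286/1456843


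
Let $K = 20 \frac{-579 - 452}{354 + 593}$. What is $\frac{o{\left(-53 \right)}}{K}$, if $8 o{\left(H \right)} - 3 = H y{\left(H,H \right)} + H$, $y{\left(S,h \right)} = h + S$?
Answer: $- \frac{164778}{5155} \approx -31.965$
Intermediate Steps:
$y{\left(S,h \right)} = S + h$
$K = - \frac{20620}{947}$ ($K = 20 \left(- \frac{1031}{947}\right) = - \frac{20620}{947} \approx -21.774$)
$o{\left(H \right)} = \frac{3}{8} + \frac{H^{2}}{4} + \frac{H}{8}$ ($o{\left(H \right)} = \frac{3}{8} + \frac{H \left(H + H\right) + H}{8} = \frac{3}{8} + \frac{H 2 H + H}{8} = \frac{3}{8} + \frac{2 H^{2} + H}{8} = \frac{3}{8} + \frac{H + 2 H^{2}}{8} = \frac{3}{8} + \left(\frac{H^{2}}{4} + \frac{H}{8}\right) = \frac{3}{8} + \frac{H^{2}}{4} + \frac{H}{8}$)
$\frac{o{\left(-53 \right)}}{K} = \frac{\frac{3}{8} + \frac{\left(-53\right)^{2}}{4} + \frac{1}{8} \left(-53\right)}{- \frac{20620}{947}} = \left(\frac{3}{8} + \frac{1}{4} \cdot 2809 - \frac{53}{8}\right) \left(- \frac{947}{20620}\right) = \left(\frac{3}{8} + \frac{2809}{4} - \frac{53}{8}\right) \left(- \frac{947}{20620}\right) = 696 \left(- \frac{947}{20620}\right) = - \frac{164778}{5155}$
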